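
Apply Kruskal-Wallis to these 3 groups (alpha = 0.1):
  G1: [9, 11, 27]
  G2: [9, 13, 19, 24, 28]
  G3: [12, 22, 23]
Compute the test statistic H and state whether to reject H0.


Step 1: Combine all N = 11 observations and assign midranks.
sorted (value, group, rank): (9,G1,1.5), (9,G2,1.5), (11,G1,3), (12,G3,4), (13,G2,5), (19,G2,6), (22,G3,7), (23,G3,8), (24,G2,9), (27,G1,10), (28,G2,11)
Step 2: Sum ranks within each group.
R_1 = 14.5 (n_1 = 3)
R_2 = 32.5 (n_2 = 5)
R_3 = 19 (n_3 = 3)
Step 3: H = 12/(N(N+1)) * sum(R_i^2/n_i) - 3(N+1)
     = 12/(11*12) * (14.5^2/3 + 32.5^2/5 + 19^2/3) - 3*12
     = 0.090909 * 401.667 - 36
     = 0.515152.
Step 4: Ties present; correction factor C = 1 - 6/(11^3 - 11) = 0.995455. Corrected H = 0.515152 / 0.995455 = 0.517504.
Step 5: Under H0, H ~ chi^2(2); p-value = 0.772015.
Step 6: alpha = 0.1. fail to reject H0.

H = 0.5175, df = 2, p = 0.772015, fail to reject H0.


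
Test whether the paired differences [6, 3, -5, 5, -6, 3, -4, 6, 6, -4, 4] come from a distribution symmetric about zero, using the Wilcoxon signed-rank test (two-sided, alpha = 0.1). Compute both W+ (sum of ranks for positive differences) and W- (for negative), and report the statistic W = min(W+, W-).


Step 1: Drop any zero differences (none here) and take |d_i|.
|d| = [6, 3, 5, 5, 6, 3, 4, 6, 6, 4, 4]
Step 2: Midrank |d_i| (ties get averaged ranks).
ranks: |6|->9.5, |3|->1.5, |5|->6.5, |5|->6.5, |6|->9.5, |3|->1.5, |4|->4, |6|->9.5, |6|->9.5, |4|->4, |4|->4
Step 3: Attach original signs; sum ranks with positive sign and with negative sign.
W+ = 9.5 + 1.5 + 6.5 + 1.5 + 9.5 + 9.5 + 4 = 42
W- = 6.5 + 9.5 + 4 + 4 = 24
(Check: W+ + W- = 66 should equal n(n+1)/2 = 66.)
Step 4: Test statistic W = min(W+, W-) = 24.
Step 5: Ties in |d|, so use the tie-corrected normal approximation.
        E[W] = n(n+1)/4 = 11*12/4 = 33.
        Tie groups: |d|=3 (t=2), |d|=4 (t=3), |d|=5 (t=2), |d|=6 (t=4); sum(t^3 - t) = 96.
        Var[W] = n(n+1)(2n+1)/24 - sum(t^3-t)/48 = 3036/24 - 96/48 = 124.5.
        z = (W - E[W]) / sqrt(Var[W]) = (24 - 33) / 11.1580 = -0.8066.
        Two-sided p = 2*Phi(z) = 0.419897.
Step 6: alpha = 0.1. fail to reject H0.

W+ = 42, W- = 24, W = min = 24, p = 0.419897, fail to reject H0.


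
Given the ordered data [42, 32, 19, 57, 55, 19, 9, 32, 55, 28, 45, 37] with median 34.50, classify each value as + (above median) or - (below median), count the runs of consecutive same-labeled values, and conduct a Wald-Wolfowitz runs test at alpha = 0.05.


Step 1: Compute median = 34.50; label A = above, B = below.
Labels in order: ABBAABBBABAA  (n_A = 6, n_B = 6)
Step 2: Count runs R = 7.
Step 3: Under H0 (random ordering), E[R] = 2*n_A*n_B/(n_A+n_B) + 1 = 2*6*6/12 + 1 = 7.0000.
        Var[R] = 2*n_A*n_B*(2*n_A*n_B - n_A - n_B) / ((n_A+n_B)^2 * (n_A+n_B-1)) = 4320/1584 = 2.7273.
        SD[R] = 1.6514.
Step 4: R = E[R], so z = 0 with no continuity correction.
Step 5: Two-sided p-value via normal approximation = 2*(1 - Phi(|z|)) = 1.000000.
Step 6: alpha = 0.05. fail to reject H0.

R = 7, z = 0.0000, p = 1.000000, fail to reject H0.


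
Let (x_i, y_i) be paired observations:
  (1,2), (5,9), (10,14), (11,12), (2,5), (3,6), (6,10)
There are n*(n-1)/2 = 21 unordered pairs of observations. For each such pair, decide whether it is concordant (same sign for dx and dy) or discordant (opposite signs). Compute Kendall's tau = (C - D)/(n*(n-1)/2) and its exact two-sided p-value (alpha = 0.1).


Step 1: Enumerate the 21 unordered pairs (i,j) with i<j and classify each by sign(x_j-x_i) * sign(y_j-y_i).
  (1,2):dx=+4,dy=+7->C; (1,3):dx=+9,dy=+12->C; (1,4):dx=+10,dy=+10->C; (1,5):dx=+1,dy=+3->C
  (1,6):dx=+2,dy=+4->C; (1,7):dx=+5,dy=+8->C; (2,3):dx=+5,dy=+5->C; (2,4):dx=+6,dy=+3->C
  (2,5):dx=-3,dy=-4->C; (2,6):dx=-2,dy=-3->C; (2,7):dx=+1,dy=+1->C; (3,4):dx=+1,dy=-2->D
  (3,5):dx=-8,dy=-9->C; (3,6):dx=-7,dy=-8->C; (3,7):dx=-4,dy=-4->C; (4,5):dx=-9,dy=-7->C
  (4,6):dx=-8,dy=-6->C; (4,7):dx=-5,dy=-2->C; (5,6):dx=+1,dy=+1->C; (5,7):dx=+4,dy=+5->C
  (6,7):dx=+3,dy=+4->C
Step 2: C = 20, D = 1, total pairs = 21.
Step 3: tau = (C - D)/(n(n-1)/2) = (20 - 1)/21 = 0.904762.
Step 4: Exact two-sided p-value (enumerate n! = 5040 permutations of y under H0): p = 0.002778.
Step 5: alpha = 0.1. reject H0.

tau_b = 0.9048 (C=20, D=1), p = 0.002778, reject H0.


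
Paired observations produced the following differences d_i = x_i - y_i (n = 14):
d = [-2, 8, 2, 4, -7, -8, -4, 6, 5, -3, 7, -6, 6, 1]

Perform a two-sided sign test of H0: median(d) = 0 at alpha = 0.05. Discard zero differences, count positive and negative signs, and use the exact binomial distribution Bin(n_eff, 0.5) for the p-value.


Step 1: Discard zero differences. Original n = 14; n_eff = number of nonzero differences = 14.
Nonzero differences (with sign): -2, +8, +2, +4, -7, -8, -4, +6, +5, -3, +7, -6, +6, +1
Step 2: Count signs: positive = 8, negative = 6.
Step 3: Under H0: P(positive) = 0.5, so the number of positives S ~ Bin(14, 0.5).
Step 4: Two-sided exact p-value = sum of Bin(14,0.5) probabilities at or below the observed probability = 0.790527.
Step 5: alpha = 0.05. fail to reject H0.

n_eff = 14, pos = 8, neg = 6, p = 0.790527, fail to reject H0.


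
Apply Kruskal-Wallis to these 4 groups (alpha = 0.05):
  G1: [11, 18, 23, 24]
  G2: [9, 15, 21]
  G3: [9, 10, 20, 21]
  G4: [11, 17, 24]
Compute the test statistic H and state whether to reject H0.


Step 1: Combine all N = 14 observations and assign midranks.
sorted (value, group, rank): (9,G2,1.5), (9,G3,1.5), (10,G3,3), (11,G1,4.5), (11,G4,4.5), (15,G2,6), (17,G4,7), (18,G1,8), (20,G3,9), (21,G2,10.5), (21,G3,10.5), (23,G1,12), (24,G1,13.5), (24,G4,13.5)
Step 2: Sum ranks within each group.
R_1 = 38 (n_1 = 4)
R_2 = 18 (n_2 = 3)
R_3 = 24 (n_3 = 4)
R_4 = 25 (n_4 = 3)
Step 3: H = 12/(N(N+1)) * sum(R_i^2/n_i) - 3(N+1)
     = 12/(14*15) * (38^2/4 + 18^2/3 + 24^2/4 + 25^2/3) - 3*15
     = 0.057143 * 821.333 - 45
     = 1.933333.
Step 4: Ties present; correction factor C = 1 - 24/(14^3 - 14) = 0.991209. Corrected H = 1.933333 / 0.991209 = 1.950480.
Step 5: Under H0, H ~ chi^2(3); p-value = 0.582748.
Step 6: alpha = 0.05. fail to reject H0.

H = 1.9505, df = 3, p = 0.582748, fail to reject H0.


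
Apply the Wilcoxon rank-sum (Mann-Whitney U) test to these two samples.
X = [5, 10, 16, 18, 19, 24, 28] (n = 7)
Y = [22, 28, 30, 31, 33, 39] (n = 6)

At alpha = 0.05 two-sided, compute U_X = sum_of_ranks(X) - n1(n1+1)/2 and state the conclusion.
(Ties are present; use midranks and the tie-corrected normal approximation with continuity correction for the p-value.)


Step 1: Combine and sort all 13 observations; assign midranks.
sorted (value, group): (5,X), (10,X), (16,X), (18,X), (19,X), (22,Y), (24,X), (28,X), (28,Y), (30,Y), (31,Y), (33,Y), (39,Y)
ranks: 5->1, 10->2, 16->3, 18->4, 19->5, 22->6, 24->7, 28->8.5, 28->8.5, 30->10, 31->11, 33->12, 39->13
Step 2: Rank sum for X: R1 = 1 + 2 + 3 + 4 + 5 + 7 + 8.5 = 30.5.
Step 3: U_X = R1 - n1(n1+1)/2 = 30.5 - 7*8/2 = 30.5 - 28 = 2.5.
       U_Y = n1*n2 - U_X = 42 - 2.5 = 39.5.
Step 4: Ties are present, so use the tie-corrected normal approximation (with continuity correction) for the p-value.
Step 5: p-value = 0.010025; compare to alpha = 0.05. reject H0.

U_X = 2.5, p = 0.010025, reject H0 at alpha = 0.05.


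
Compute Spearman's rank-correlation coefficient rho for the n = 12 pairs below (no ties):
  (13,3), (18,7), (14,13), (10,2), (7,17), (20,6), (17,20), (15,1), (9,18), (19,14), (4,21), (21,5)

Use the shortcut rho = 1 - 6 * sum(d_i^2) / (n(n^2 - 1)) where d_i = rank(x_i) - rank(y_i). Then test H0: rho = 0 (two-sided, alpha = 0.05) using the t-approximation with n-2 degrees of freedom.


Step 1: Rank x and y separately (midranks; no ties here).
rank(x): 13->5, 18->9, 14->6, 10->4, 7->2, 20->11, 17->8, 15->7, 9->3, 19->10, 4->1, 21->12
rank(y): 3->3, 7->6, 13->7, 2->2, 17->9, 6->5, 20->11, 1->1, 18->10, 14->8, 21->12, 5->4
Step 2: d_i = R_x(i) - R_y(i); compute d_i^2.
  (5-3)^2=4, (9-6)^2=9, (6-7)^2=1, (4-2)^2=4, (2-9)^2=49, (11-5)^2=36, (8-11)^2=9, (7-1)^2=36, (3-10)^2=49, (10-8)^2=4, (1-12)^2=121, (12-4)^2=64
sum(d^2) = 386.
Step 3: rho = 1 - 6*386 / (12*(12^2 - 1)) = 1 - 2316/1716 = -0.349650.
Step 4: Under H0, t = rho * sqrt((n-2)/(1-rho^2)) = -1.1802 ~ t(10).
Step 5: Two-sided p-value from the t-distribution with 10 df = 0.265239.
Step 6: alpha = 0.05. fail to reject H0.

rho = -0.3497, p = 0.265239, fail to reject H0 at alpha = 0.05.


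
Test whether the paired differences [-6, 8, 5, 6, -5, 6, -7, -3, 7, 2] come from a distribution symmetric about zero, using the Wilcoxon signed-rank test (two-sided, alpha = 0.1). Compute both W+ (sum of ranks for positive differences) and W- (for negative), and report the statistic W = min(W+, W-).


Step 1: Drop any zero differences (none here) and take |d_i|.
|d| = [6, 8, 5, 6, 5, 6, 7, 3, 7, 2]
Step 2: Midrank |d_i| (ties get averaged ranks).
ranks: |6|->6, |8|->10, |5|->3.5, |6|->6, |5|->3.5, |6|->6, |7|->8.5, |3|->2, |7|->8.5, |2|->1
Step 3: Attach original signs; sum ranks with positive sign and with negative sign.
W+ = 10 + 3.5 + 6 + 6 + 8.5 + 1 = 35
W- = 6 + 3.5 + 8.5 + 2 = 20
(Check: W+ + W- = 55 should equal n(n+1)/2 = 55.)
Step 4: Test statistic W = min(W+, W-) = 20.
Step 5: Ties in |d|, so use the tie-corrected normal approximation.
        E[W] = n(n+1)/4 = 10*11/4 = 27.5.
        Tie groups: |d|=5 (t=2), |d|=6 (t=3), |d|=7 (t=2); sum(t^3 - t) = 36.
        Var[W] = n(n+1)(2n+1)/24 - sum(t^3-t)/48 = 2310/24 - 36/48 = 95.5.
        z = (W - E[W]) / sqrt(Var[W]) = (20 - 27.5) / 9.7724 = -0.7675.
        Two-sided p = 2*Phi(z) = 0.442804.
Step 6: alpha = 0.1. fail to reject H0.

W+ = 35, W- = 20, W = min = 20, p = 0.442804, fail to reject H0.


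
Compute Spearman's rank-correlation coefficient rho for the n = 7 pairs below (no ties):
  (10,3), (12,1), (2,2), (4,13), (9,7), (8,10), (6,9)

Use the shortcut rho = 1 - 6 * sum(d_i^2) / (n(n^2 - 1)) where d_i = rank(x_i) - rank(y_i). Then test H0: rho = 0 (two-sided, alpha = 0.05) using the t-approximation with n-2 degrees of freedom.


Step 1: Rank x and y separately (midranks; no ties here).
rank(x): 10->6, 12->7, 2->1, 4->2, 9->5, 8->4, 6->3
rank(y): 3->3, 1->1, 2->2, 13->7, 7->4, 10->6, 9->5
Step 2: d_i = R_x(i) - R_y(i); compute d_i^2.
  (6-3)^2=9, (7-1)^2=36, (1-2)^2=1, (2-7)^2=25, (5-4)^2=1, (4-6)^2=4, (3-5)^2=4
sum(d^2) = 80.
Step 3: rho = 1 - 6*80 / (7*(7^2 - 1)) = 1 - 480/336 = -0.428571.
Step 4: Under H0, t = rho * sqrt((n-2)/(1-rho^2)) = -1.0607 ~ t(5).
Step 5: Two-sided p-value from the t-distribution with 5 df = 0.337368.
Step 6: alpha = 0.05. fail to reject H0.

rho = -0.4286, p = 0.337368, fail to reject H0 at alpha = 0.05.


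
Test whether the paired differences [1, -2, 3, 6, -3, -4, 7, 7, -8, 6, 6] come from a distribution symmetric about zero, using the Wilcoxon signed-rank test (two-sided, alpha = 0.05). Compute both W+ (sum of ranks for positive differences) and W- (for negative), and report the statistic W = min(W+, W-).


Step 1: Drop any zero differences (none here) and take |d_i|.
|d| = [1, 2, 3, 6, 3, 4, 7, 7, 8, 6, 6]
Step 2: Midrank |d_i| (ties get averaged ranks).
ranks: |1|->1, |2|->2, |3|->3.5, |6|->7, |3|->3.5, |4|->5, |7|->9.5, |7|->9.5, |8|->11, |6|->7, |6|->7
Step 3: Attach original signs; sum ranks with positive sign and with negative sign.
W+ = 1 + 3.5 + 7 + 9.5 + 9.5 + 7 + 7 = 44.5
W- = 2 + 3.5 + 5 + 11 = 21.5
(Check: W+ + W- = 66 should equal n(n+1)/2 = 66.)
Step 4: Test statistic W = min(W+, W-) = 21.5.
Step 5: Ties in |d|, so use the tie-corrected normal approximation.
        E[W] = n(n+1)/4 = 11*12/4 = 33.
        Tie groups: |d|=3 (t=2), |d|=6 (t=3), |d|=7 (t=2); sum(t^3 - t) = 36.
        Var[W] = n(n+1)(2n+1)/24 - sum(t^3-t)/48 = 3036/24 - 36/48 = 125.75.
        z = (W - E[W]) / sqrt(Var[W]) = (21.5 - 33) / 11.2138 = -1.0255.
        Two-sided p = 2*Phi(z) = 0.305118.
Step 6: alpha = 0.05. fail to reject H0.

W+ = 44.5, W- = 21.5, W = min = 21.5, p = 0.305118, fail to reject H0.


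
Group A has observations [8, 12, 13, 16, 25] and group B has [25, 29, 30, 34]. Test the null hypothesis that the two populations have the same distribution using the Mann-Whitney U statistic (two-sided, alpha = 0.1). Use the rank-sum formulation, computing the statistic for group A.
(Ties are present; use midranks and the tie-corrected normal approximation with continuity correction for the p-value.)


Step 1: Combine and sort all 9 observations; assign midranks.
sorted (value, group): (8,X), (12,X), (13,X), (16,X), (25,X), (25,Y), (29,Y), (30,Y), (34,Y)
ranks: 8->1, 12->2, 13->3, 16->4, 25->5.5, 25->5.5, 29->7, 30->8, 34->9
Step 2: Rank sum for X: R1 = 1 + 2 + 3 + 4 + 5.5 = 15.5.
Step 3: U_X = R1 - n1(n1+1)/2 = 15.5 - 5*6/2 = 15.5 - 15 = 0.5.
       U_Y = n1*n2 - U_X = 20 - 0.5 = 19.5.
Step 4: Ties are present, so use the tie-corrected normal approximation (with continuity correction) for the p-value.
Step 5: p-value = 0.026844; compare to alpha = 0.1. reject H0.

U_X = 0.5, p = 0.026844, reject H0 at alpha = 0.1.


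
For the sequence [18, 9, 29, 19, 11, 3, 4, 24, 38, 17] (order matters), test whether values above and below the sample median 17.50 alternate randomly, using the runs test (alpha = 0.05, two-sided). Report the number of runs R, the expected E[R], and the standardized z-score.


Step 1: Compute median = 17.50; label A = above, B = below.
Labels in order: ABAABBBAAB  (n_A = 5, n_B = 5)
Step 2: Count runs R = 6.
Step 3: Under H0 (random ordering), E[R] = 2*n_A*n_B/(n_A+n_B) + 1 = 2*5*5/10 + 1 = 6.0000.
        Var[R] = 2*n_A*n_B*(2*n_A*n_B - n_A - n_B) / ((n_A+n_B)^2 * (n_A+n_B-1)) = 2000/900 = 2.2222.
        SD[R] = 1.4907.
Step 4: R = E[R], so z = 0 with no continuity correction.
Step 5: Two-sided p-value via normal approximation = 2*(1 - Phi(|z|)) = 1.000000.
Step 6: alpha = 0.05. fail to reject H0.

R = 6, z = 0.0000, p = 1.000000, fail to reject H0.


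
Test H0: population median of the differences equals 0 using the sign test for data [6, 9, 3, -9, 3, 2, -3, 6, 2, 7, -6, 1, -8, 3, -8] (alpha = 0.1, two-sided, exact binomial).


Step 1: Discard zero differences. Original n = 15; n_eff = number of nonzero differences = 15.
Nonzero differences (with sign): +6, +9, +3, -9, +3, +2, -3, +6, +2, +7, -6, +1, -8, +3, -8
Step 2: Count signs: positive = 10, negative = 5.
Step 3: Under H0: P(positive) = 0.5, so the number of positives S ~ Bin(15, 0.5).
Step 4: Two-sided exact p-value = sum of Bin(15,0.5) probabilities at or below the observed probability = 0.301758.
Step 5: alpha = 0.1. fail to reject H0.

n_eff = 15, pos = 10, neg = 5, p = 0.301758, fail to reject H0.


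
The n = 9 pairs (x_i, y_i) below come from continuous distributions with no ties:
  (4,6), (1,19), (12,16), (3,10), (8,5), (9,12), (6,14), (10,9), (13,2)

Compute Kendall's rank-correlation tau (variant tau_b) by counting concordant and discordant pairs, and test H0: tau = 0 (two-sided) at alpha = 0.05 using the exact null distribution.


Step 1: Enumerate the 36 unordered pairs (i,j) with i<j and classify each by sign(x_j-x_i) * sign(y_j-y_i).
  (1,2):dx=-3,dy=+13->D; (1,3):dx=+8,dy=+10->C; (1,4):dx=-1,dy=+4->D; (1,5):dx=+4,dy=-1->D
  (1,6):dx=+5,dy=+6->C; (1,7):dx=+2,dy=+8->C; (1,8):dx=+6,dy=+3->C; (1,9):dx=+9,dy=-4->D
  (2,3):dx=+11,dy=-3->D; (2,4):dx=+2,dy=-9->D; (2,5):dx=+7,dy=-14->D; (2,6):dx=+8,dy=-7->D
  (2,7):dx=+5,dy=-5->D; (2,8):dx=+9,dy=-10->D; (2,9):dx=+12,dy=-17->D; (3,4):dx=-9,dy=-6->C
  (3,5):dx=-4,dy=-11->C; (3,6):dx=-3,dy=-4->C; (3,7):dx=-6,dy=-2->C; (3,8):dx=-2,dy=-7->C
  (3,9):dx=+1,dy=-14->D; (4,5):dx=+5,dy=-5->D; (4,6):dx=+6,dy=+2->C; (4,7):dx=+3,dy=+4->C
  (4,8):dx=+7,dy=-1->D; (4,9):dx=+10,dy=-8->D; (5,6):dx=+1,dy=+7->C; (5,7):dx=-2,dy=+9->D
  (5,8):dx=+2,dy=+4->C; (5,9):dx=+5,dy=-3->D; (6,7):dx=-3,dy=+2->D; (6,8):dx=+1,dy=-3->D
  (6,9):dx=+4,dy=-10->D; (7,8):dx=+4,dy=-5->D; (7,9):dx=+7,dy=-12->D; (8,9):dx=+3,dy=-7->D
Step 2: C = 13, D = 23, total pairs = 36.
Step 3: tau = (C - D)/(n(n-1)/2) = (13 - 23)/36 = -0.277778.
Step 4: Exact two-sided p-value (enumerate n! = 362880 permutations of y under H0): p = 0.358488.
Step 5: alpha = 0.05. fail to reject H0.

tau_b = -0.2778 (C=13, D=23), p = 0.358488, fail to reject H0.


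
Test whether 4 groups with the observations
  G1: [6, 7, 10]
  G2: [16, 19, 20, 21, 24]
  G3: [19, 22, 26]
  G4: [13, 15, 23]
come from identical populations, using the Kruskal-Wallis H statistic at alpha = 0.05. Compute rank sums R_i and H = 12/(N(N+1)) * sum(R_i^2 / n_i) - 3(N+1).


Step 1: Combine all N = 14 observations and assign midranks.
sorted (value, group, rank): (6,G1,1), (7,G1,2), (10,G1,3), (13,G4,4), (15,G4,5), (16,G2,6), (19,G2,7.5), (19,G3,7.5), (20,G2,9), (21,G2,10), (22,G3,11), (23,G4,12), (24,G2,13), (26,G3,14)
Step 2: Sum ranks within each group.
R_1 = 6 (n_1 = 3)
R_2 = 45.5 (n_2 = 5)
R_3 = 32.5 (n_3 = 3)
R_4 = 21 (n_4 = 3)
Step 3: H = 12/(N(N+1)) * sum(R_i^2/n_i) - 3(N+1)
     = 12/(14*15) * (6^2/3 + 45.5^2/5 + 32.5^2/3 + 21^2/3) - 3*15
     = 0.057143 * 925.133 - 45
     = 7.864762.
Step 4: Ties present; correction factor C = 1 - 6/(14^3 - 14) = 0.997802. Corrected H = 7.864762 / 0.997802 = 7.882085.
Step 5: Under H0, H ~ chi^2(3); p-value = 0.048513.
Step 6: alpha = 0.05. reject H0.

H = 7.8821, df = 3, p = 0.048513, reject H0.


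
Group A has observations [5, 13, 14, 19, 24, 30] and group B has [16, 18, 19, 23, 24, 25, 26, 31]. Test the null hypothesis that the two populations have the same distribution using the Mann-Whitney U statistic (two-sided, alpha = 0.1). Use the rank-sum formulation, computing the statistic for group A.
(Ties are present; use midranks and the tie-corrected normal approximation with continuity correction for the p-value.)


Step 1: Combine and sort all 14 observations; assign midranks.
sorted (value, group): (5,X), (13,X), (14,X), (16,Y), (18,Y), (19,X), (19,Y), (23,Y), (24,X), (24,Y), (25,Y), (26,Y), (30,X), (31,Y)
ranks: 5->1, 13->2, 14->3, 16->4, 18->5, 19->6.5, 19->6.5, 23->8, 24->9.5, 24->9.5, 25->11, 26->12, 30->13, 31->14
Step 2: Rank sum for X: R1 = 1 + 2 + 3 + 6.5 + 9.5 + 13 = 35.
Step 3: U_X = R1 - n1(n1+1)/2 = 35 - 6*7/2 = 35 - 21 = 14.
       U_Y = n1*n2 - U_X = 48 - 14 = 34.
Step 4: Ties are present, so use the tie-corrected normal approximation (with continuity correction) for the p-value.
Step 5: p-value = 0.219016; compare to alpha = 0.1. fail to reject H0.

U_X = 14, p = 0.219016, fail to reject H0 at alpha = 0.1.


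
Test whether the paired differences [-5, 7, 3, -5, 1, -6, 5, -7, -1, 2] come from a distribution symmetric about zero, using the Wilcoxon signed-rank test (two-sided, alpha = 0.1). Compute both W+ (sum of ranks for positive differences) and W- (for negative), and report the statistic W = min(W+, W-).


Step 1: Drop any zero differences (none here) and take |d_i|.
|d| = [5, 7, 3, 5, 1, 6, 5, 7, 1, 2]
Step 2: Midrank |d_i| (ties get averaged ranks).
ranks: |5|->6, |7|->9.5, |3|->4, |5|->6, |1|->1.5, |6|->8, |5|->6, |7|->9.5, |1|->1.5, |2|->3
Step 3: Attach original signs; sum ranks with positive sign and with negative sign.
W+ = 9.5 + 4 + 1.5 + 6 + 3 = 24
W- = 6 + 6 + 8 + 9.5 + 1.5 = 31
(Check: W+ + W- = 55 should equal n(n+1)/2 = 55.)
Step 4: Test statistic W = min(W+, W-) = 24.
Step 5: Ties in |d|, so use the tie-corrected normal approximation.
        E[W] = n(n+1)/4 = 10*11/4 = 27.5.
        Tie groups: |d|=1 (t=2), |d|=5 (t=3), |d|=7 (t=2); sum(t^3 - t) = 36.
        Var[W] = n(n+1)(2n+1)/24 - sum(t^3-t)/48 = 2310/24 - 36/48 = 95.5.
        z = (W - E[W]) / sqrt(Var[W]) = (24 - 27.5) / 9.7724 = -0.3582.
        Two-sided p = 2*Phi(z) = 0.720230.
Step 6: alpha = 0.1. fail to reject H0.

W+ = 24, W- = 31, W = min = 24, p = 0.720230, fail to reject H0.


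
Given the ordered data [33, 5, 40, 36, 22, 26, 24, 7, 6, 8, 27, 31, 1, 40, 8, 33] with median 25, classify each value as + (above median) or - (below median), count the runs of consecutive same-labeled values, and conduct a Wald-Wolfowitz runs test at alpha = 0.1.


Step 1: Compute median = 25; label A = above, B = below.
Labels in order: ABAABABBBBAABABA  (n_A = 8, n_B = 8)
Step 2: Count runs R = 11.
Step 3: Under H0 (random ordering), E[R] = 2*n_A*n_B/(n_A+n_B) + 1 = 2*8*8/16 + 1 = 9.0000.
        Var[R] = 2*n_A*n_B*(2*n_A*n_B - n_A - n_B) / ((n_A+n_B)^2 * (n_A+n_B-1)) = 14336/3840 = 3.7333.
        SD[R] = 1.9322.
Step 4: Continuity-corrected z = (R - 0.5 - E[R]) / SD[R] = (11 - 0.5 - 9.0000) / 1.9322 = 0.7763.
Step 5: Two-sided p-value via normal approximation = 2*(1 - Phi(|z|)) = 0.437558.
Step 6: alpha = 0.1. fail to reject H0.

R = 11, z = 0.7763, p = 0.437558, fail to reject H0.


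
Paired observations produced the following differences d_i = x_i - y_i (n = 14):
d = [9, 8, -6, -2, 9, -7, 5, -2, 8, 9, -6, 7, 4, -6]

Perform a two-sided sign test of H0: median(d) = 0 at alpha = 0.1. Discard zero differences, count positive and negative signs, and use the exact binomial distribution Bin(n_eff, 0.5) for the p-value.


Step 1: Discard zero differences. Original n = 14; n_eff = number of nonzero differences = 14.
Nonzero differences (with sign): +9, +8, -6, -2, +9, -7, +5, -2, +8, +9, -6, +7, +4, -6
Step 2: Count signs: positive = 8, negative = 6.
Step 3: Under H0: P(positive) = 0.5, so the number of positives S ~ Bin(14, 0.5).
Step 4: Two-sided exact p-value = sum of Bin(14,0.5) probabilities at or below the observed probability = 0.790527.
Step 5: alpha = 0.1. fail to reject H0.

n_eff = 14, pos = 8, neg = 6, p = 0.790527, fail to reject H0.


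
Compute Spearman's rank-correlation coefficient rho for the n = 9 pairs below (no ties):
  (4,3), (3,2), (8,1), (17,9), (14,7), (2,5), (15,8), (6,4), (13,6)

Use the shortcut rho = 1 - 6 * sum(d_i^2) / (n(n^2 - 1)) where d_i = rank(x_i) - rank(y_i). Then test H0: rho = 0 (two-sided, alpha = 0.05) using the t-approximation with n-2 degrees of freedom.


Step 1: Rank x and y separately (midranks; no ties here).
rank(x): 4->3, 3->2, 8->5, 17->9, 14->7, 2->1, 15->8, 6->4, 13->6
rank(y): 3->3, 2->2, 1->1, 9->9, 7->7, 5->5, 8->8, 4->4, 6->6
Step 2: d_i = R_x(i) - R_y(i); compute d_i^2.
  (3-3)^2=0, (2-2)^2=0, (5-1)^2=16, (9-9)^2=0, (7-7)^2=0, (1-5)^2=16, (8-8)^2=0, (4-4)^2=0, (6-6)^2=0
sum(d^2) = 32.
Step 3: rho = 1 - 6*32 / (9*(9^2 - 1)) = 1 - 192/720 = 0.733333.
Step 4: Under H0, t = rho * sqrt((n-2)/(1-rho^2)) = 2.8538 ~ t(7).
Step 5: Two-sided p-value from the t-distribution with 7 df = 0.024554.
Step 6: alpha = 0.05. reject H0.

rho = 0.7333, p = 0.024554, reject H0 at alpha = 0.05.


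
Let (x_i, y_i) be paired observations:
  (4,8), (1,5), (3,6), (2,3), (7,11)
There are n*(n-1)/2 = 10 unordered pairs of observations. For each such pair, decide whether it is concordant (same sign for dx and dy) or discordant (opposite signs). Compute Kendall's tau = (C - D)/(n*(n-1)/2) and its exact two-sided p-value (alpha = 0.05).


Step 1: Enumerate the 10 unordered pairs (i,j) with i<j and classify each by sign(x_j-x_i) * sign(y_j-y_i).
  (1,2):dx=-3,dy=-3->C; (1,3):dx=-1,dy=-2->C; (1,4):dx=-2,dy=-5->C; (1,5):dx=+3,dy=+3->C
  (2,3):dx=+2,dy=+1->C; (2,4):dx=+1,dy=-2->D; (2,5):dx=+6,dy=+6->C; (3,4):dx=-1,dy=-3->C
  (3,5):dx=+4,dy=+5->C; (4,5):dx=+5,dy=+8->C
Step 2: C = 9, D = 1, total pairs = 10.
Step 3: tau = (C - D)/(n(n-1)/2) = (9 - 1)/10 = 0.800000.
Step 4: Exact two-sided p-value (enumerate n! = 120 permutations of y under H0): p = 0.083333.
Step 5: alpha = 0.05. fail to reject H0.

tau_b = 0.8000 (C=9, D=1), p = 0.083333, fail to reject H0.


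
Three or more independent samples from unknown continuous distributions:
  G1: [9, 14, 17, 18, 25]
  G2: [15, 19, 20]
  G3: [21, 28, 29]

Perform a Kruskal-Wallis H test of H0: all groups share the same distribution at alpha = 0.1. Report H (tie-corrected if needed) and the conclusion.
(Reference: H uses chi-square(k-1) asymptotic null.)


Step 1: Combine all N = 11 observations and assign midranks.
sorted (value, group, rank): (9,G1,1), (14,G1,2), (15,G2,3), (17,G1,4), (18,G1,5), (19,G2,6), (20,G2,7), (21,G3,8), (25,G1,9), (28,G3,10), (29,G3,11)
Step 2: Sum ranks within each group.
R_1 = 21 (n_1 = 5)
R_2 = 16 (n_2 = 3)
R_3 = 29 (n_3 = 3)
Step 3: H = 12/(N(N+1)) * sum(R_i^2/n_i) - 3(N+1)
     = 12/(11*12) * (21^2/5 + 16^2/3 + 29^2/3) - 3*12
     = 0.090909 * 453.867 - 36
     = 5.260606.
Step 4: No ties, so H is used without correction.
Step 5: Under H0, H ~ chi^2(2); p-value = 0.072057.
Step 6: alpha = 0.1. reject H0.

H = 5.2606, df = 2, p = 0.072057, reject H0.


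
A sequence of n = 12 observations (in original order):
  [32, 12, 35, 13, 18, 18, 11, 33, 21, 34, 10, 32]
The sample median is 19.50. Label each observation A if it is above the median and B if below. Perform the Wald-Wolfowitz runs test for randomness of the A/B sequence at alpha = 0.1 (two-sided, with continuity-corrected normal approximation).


Step 1: Compute median = 19.50; label A = above, B = below.
Labels in order: ABABBBBAAABA  (n_A = 6, n_B = 6)
Step 2: Count runs R = 7.
Step 3: Under H0 (random ordering), E[R] = 2*n_A*n_B/(n_A+n_B) + 1 = 2*6*6/12 + 1 = 7.0000.
        Var[R] = 2*n_A*n_B*(2*n_A*n_B - n_A - n_B) / ((n_A+n_B)^2 * (n_A+n_B-1)) = 4320/1584 = 2.7273.
        SD[R] = 1.6514.
Step 4: R = E[R], so z = 0 with no continuity correction.
Step 5: Two-sided p-value via normal approximation = 2*(1 - Phi(|z|)) = 1.000000.
Step 6: alpha = 0.1. fail to reject H0.

R = 7, z = 0.0000, p = 1.000000, fail to reject H0.


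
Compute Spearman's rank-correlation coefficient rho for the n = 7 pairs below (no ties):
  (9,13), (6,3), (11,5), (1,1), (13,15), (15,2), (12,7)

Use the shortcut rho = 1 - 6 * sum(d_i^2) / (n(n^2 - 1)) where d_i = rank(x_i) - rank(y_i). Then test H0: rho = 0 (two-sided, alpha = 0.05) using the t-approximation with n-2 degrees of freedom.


Step 1: Rank x and y separately (midranks; no ties here).
rank(x): 9->3, 6->2, 11->4, 1->1, 13->6, 15->7, 12->5
rank(y): 13->6, 3->3, 5->4, 1->1, 15->7, 2->2, 7->5
Step 2: d_i = R_x(i) - R_y(i); compute d_i^2.
  (3-6)^2=9, (2-3)^2=1, (4-4)^2=0, (1-1)^2=0, (6-7)^2=1, (7-2)^2=25, (5-5)^2=0
sum(d^2) = 36.
Step 3: rho = 1 - 6*36 / (7*(7^2 - 1)) = 1 - 216/336 = 0.357143.
Step 4: Under H0, t = rho * sqrt((n-2)/(1-rho^2)) = 0.8550 ~ t(5).
Step 5: Two-sided p-value from the t-distribution with 5 df = 0.431611.
Step 6: alpha = 0.05. fail to reject H0.

rho = 0.3571, p = 0.431611, fail to reject H0 at alpha = 0.05.


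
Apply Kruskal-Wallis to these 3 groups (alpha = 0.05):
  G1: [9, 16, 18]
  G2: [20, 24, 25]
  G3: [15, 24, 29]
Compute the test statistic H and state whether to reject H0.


Step 1: Combine all N = 9 observations and assign midranks.
sorted (value, group, rank): (9,G1,1), (15,G3,2), (16,G1,3), (18,G1,4), (20,G2,5), (24,G2,6.5), (24,G3,6.5), (25,G2,8), (29,G3,9)
Step 2: Sum ranks within each group.
R_1 = 8 (n_1 = 3)
R_2 = 19.5 (n_2 = 3)
R_3 = 17.5 (n_3 = 3)
Step 3: H = 12/(N(N+1)) * sum(R_i^2/n_i) - 3(N+1)
     = 12/(9*10) * (8^2/3 + 19.5^2/3 + 17.5^2/3) - 3*10
     = 0.133333 * 250.167 - 30
     = 3.355556.
Step 4: Ties present; correction factor C = 1 - 6/(9^3 - 9) = 0.991667. Corrected H = 3.355556 / 0.991667 = 3.383754.
Step 5: Under H0, H ~ chi^2(2); p-value = 0.184174.
Step 6: alpha = 0.05. fail to reject H0.

H = 3.3838, df = 2, p = 0.184174, fail to reject H0.


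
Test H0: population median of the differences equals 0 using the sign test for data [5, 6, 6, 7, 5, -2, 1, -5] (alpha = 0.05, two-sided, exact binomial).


Step 1: Discard zero differences. Original n = 8; n_eff = number of nonzero differences = 8.
Nonzero differences (with sign): +5, +6, +6, +7, +5, -2, +1, -5
Step 2: Count signs: positive = 6, negative = 2.
Step 3: Under H0: P(positive) = 0.5, so the number of positives S ~ Bin(8, 0.5).
Step 4: Two-sided exact p-value = sum of Bin(8,0.5) probabilities at or below the observed probability = 0.289062.
Step 5: alpha = 0.05. fail to reject H0.

n_eff = 8, pos = 6, neg = 2, p = 0.289062, fail to reject H0.


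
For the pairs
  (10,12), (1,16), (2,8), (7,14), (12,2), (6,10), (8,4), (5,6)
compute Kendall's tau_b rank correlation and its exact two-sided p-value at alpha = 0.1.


Step 1: Enumerate the 28 unordered pairs (i,j) with i<j and classify each by sign(x_j-x_i) * sign(y_j-y_i).
  (1,2):dx=-9,dy=+4->D; (1,3):dx=-8,dy=-4->C; (1,4):dx=-3,dy=+2->D; (1,5):dx=+2,dy=-10->D
  (1,6):dx=-4,dy=-2->C; (1,7):dx=-2,dy=-8->C; (1,8):dx=-5,dy=-6->C; (2,3):dx=+1,dy=-8->D
  (2,4):dx=+6,dy=-2->D; (2,5):dx=+11,dy=-14->D; (2,6):dx=+5,dy=-6->D; (2,7):dx=+7,dy=-12->D
  (2,8):dx=+4,dy=-10->D; (3,4):dx=+5,dy=+6->C; (3,5):dx=+10,dy=-6->D; (3,6):dx=+4,dy=+2->C
  (3,7):dx=+6,dy=-4->D; (3,8):dx=+3,dy=-2->D; (4,5):dx=+5,dy=-12->D; (4,6):dx=-1,dy=-4->C
  (4,7):dx=+1,dy=-10->D; (4,8):dx=-2,dy=-8->C; (5,6):dx=-6,dy=+8->D; (5,7):dx=-4,dy=+2->D
  (5,8):dx=-7,dy=+4->D; (6,7):dx=+2,dy=-6->D; (6,8):dx=-1,dy=-4->C; (7,8):dx=-3,dy=+2->D
Step 2: C = 9, D = 19, total pairs = 28.
Step 3: tau = (C - D)/(n(n-1)/2) = (9 - 19)/28 = -0.357143.
Step 4: Exact two-sided p-value (enumerate n! = 40320 permutations of y under H0): p = 0.275099.
Step 5: alpha = 0.1. fail to reject H0.

tau_b = -0.3571 (C=9, D=19), p = 0.275099, fail to reject H0.


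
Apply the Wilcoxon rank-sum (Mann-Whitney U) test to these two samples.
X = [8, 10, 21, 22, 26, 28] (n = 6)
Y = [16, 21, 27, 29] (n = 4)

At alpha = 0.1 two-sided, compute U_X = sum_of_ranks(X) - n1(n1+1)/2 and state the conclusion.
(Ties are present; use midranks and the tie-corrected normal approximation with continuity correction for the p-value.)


Step 1: Combine and sort all 10 observations; assign midranks.
sorted (value, group): (8,X), (10,X), (16,Y), (21,X), (21,Y), (22,X), (26,X), (27,Y), (28,X), (29,Y)
ranks: 8->1, 10->2, 16->3, 21->4.5, 21->4.5, 22->6, 26->7, 27->8, 28->9, 29->10
Step 2: Rank sum for X: R1 = 1 + 2 + 4.5 + 6 + 7 + 9 = 29.5.
Step 3: U_X = R1 - n1(n1+1)/2 = 29.5 - 6*7/2 = 29.5 - 21 = 8.5.
       U_Y = n1*n2 - U_X = 24 - 8.5 = 15.5.
Step 4: Ties are present, so use the tie-corrected normal approximation (with continuity correction) for the p-value.
Step 5: p-value = 0.521166; compare to alpha = 0.1. fail to reject H0.

U_X = 8.5, p = 0.521166, fail to reject H0 at alpha = 0.1.


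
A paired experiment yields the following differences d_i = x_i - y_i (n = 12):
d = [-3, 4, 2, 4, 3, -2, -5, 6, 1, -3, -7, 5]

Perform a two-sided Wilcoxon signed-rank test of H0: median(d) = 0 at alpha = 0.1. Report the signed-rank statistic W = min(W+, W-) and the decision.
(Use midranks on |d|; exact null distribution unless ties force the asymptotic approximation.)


Step 1: Drop any zero differences (none here) and take |d_i|.
|d| = [3, 4, 2, 4, 3, 2, 5, 6, 1, 3, 7, 5]
Step 2: Midrank |d_i| (ties get averaged ranks).
ranks: |3|->5, |4|->7.5, |2|->2.5, |4|->7.5, |3|->5, |2|->2.5, |5|->9.5, |6|->11, |1|->1, |3|->5, |7|->12, |5|->9.5
Step 3: Attach original signs; sum ranks with positive sign and with negative sign.
W+ = 7.5 + 2.5 + 7.5 + 5 + 11 + 1 + 9.5 = 44
W- = 5 + 2.5 + 9.5 + 5 + 12 = 34
(Check: W+ + W- = 78 should equal n(n+1)/2 = 78.)
Step 4: Test statistic W = min(W+, W-) = 34.
Step 5: Ties in |d|, so use the tie-corrected normal approximation.
        E[W] = n(n+1)/4 = 12*13/4 = 39.
        Tie groups: |d|=2 (t=2), |d|=3 (t=3), |d|=4 (t=2), |d|=5 (t=2); sum(t^3 - t) = 42.
        Var[W] = n(n+1)(2n+1)/24 - sum(t^3-t)/48 = 3900/24 - 42/48 = 161.625.
        z = (W - E[W]) / sqrt(Var[W]) = (34 - 39) / 12.7132 = -0.3933.
        Two-sided p = 2*Phi(z) = 0.694103.
Step 6: alpha = 0.1. fail to reject H0.

W+ = 44, W- = 34, W = min = 34, p = 0.694103, fail to reject H0.


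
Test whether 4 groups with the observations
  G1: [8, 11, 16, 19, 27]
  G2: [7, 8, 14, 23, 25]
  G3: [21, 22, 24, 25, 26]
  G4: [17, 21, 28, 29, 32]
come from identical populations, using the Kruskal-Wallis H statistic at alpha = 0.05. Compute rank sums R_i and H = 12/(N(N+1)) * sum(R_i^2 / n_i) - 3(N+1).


Step 1: Combine all N = 20 observations and assign midranks.
sorted (value, group, rank): (7,G2,1), (8,G1,2.5), (8,G2,2.5), (11,G1,4), (14,G2,5), (16,G1,6), (17,G4,7), (19,G1,8), (21,G3,9.5), (21,G4,9.5), (22,G3,11), (23,G2,12), (24,G3,13), (25,G2,14.5), (25,G3,14.5), (26,G3,16), (27,G1,17), (28,G4,18), (29,G4,19), (32,G4,20)
Step 2: Sum ranks within each group.
R_1 = 37.5 (n_1 = 5)
R_2 = 35 (n_2 = 5)
R_3 = 64 (n_3 = 5)
R_4 = 73.5 (n_4 = 5)
Step 3: H = 12/(N(N+1)) * sum(R_i^2/n_i) - 3(N+1)
     = 12/(20*21) * (37.5^2/5 + 35^2/5 + 64^2/5 + 73.5^2/5) - 3*21
     = 0.028571 * 2425.9 - 63
     = 6.311429.
Step 4: Ties present; correction factor C = 1 - 18/(20^3 - 20) = 0.997744. Corrected H = 6.311429 / 0.997744 = 6.325697.
Step 5: Under H0, H ~ chi^2(3); p-value = 0.096796.
Step 6: alpha = 0.05. fail to reject H0.

H = 6.3257, df = 3, p = 0.096796, fail to reject H0.


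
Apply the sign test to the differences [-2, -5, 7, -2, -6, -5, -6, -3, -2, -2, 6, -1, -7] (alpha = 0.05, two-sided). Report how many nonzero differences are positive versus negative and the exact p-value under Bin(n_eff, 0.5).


Step 1: Discard zero differences. Original n = 13; n_eff = number of nonzero differences = 13.
Nonzero differences (with sign): -2, -5, +7, -2, -6, -5, -6, -3, -2, -2, +6, -1, -7
Step 2: Count signs: positive = 2, negative = 11.
Step 3: Under H0: P(positive) = 0.5, so the number of positives S ~ Bin(13, 0.5).
Step 4: Two-sided exact p-value = sum of Bin(13,0.5) probabilities at or below the observed probability = 0.022461.
Step 5: alpha = 0.05. reject H0.

n_eff = 13, pos = 2, neg = 11, p = 0.022461, reject H0.


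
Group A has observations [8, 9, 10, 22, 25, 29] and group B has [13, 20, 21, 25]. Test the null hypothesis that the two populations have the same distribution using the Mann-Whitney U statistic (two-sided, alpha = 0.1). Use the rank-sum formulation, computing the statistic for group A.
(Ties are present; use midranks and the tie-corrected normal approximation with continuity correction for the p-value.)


Step 1: Combine and sort all 10 observations; assign midranks.
sorted (value, group): (8,X), (9,X), (10,X), (13,Y), (20,Y), (21,Y), (22,X), (25,X), (25,Y), (29,X)
ranks: 8->1, 9->2, 10->3, 13->4, 20->5, 21->6, 22->7, 25->8.5, 25->8.5, 29->10
Step 2: Rank sum for X: R1 = 1 + 2 + 3 + 7 + 8.5 + 10 = 31.5.
Step 3: U_X = R1 - n1(n1+1)/2 = 31.5 - 6*7/2 = 31.5 - 21 = 10.5.
       U_Y = n1*n2 - U_X = 24 - 10.5 = 13.5.
Step 4: Ties are present, so use the tie-corrected normal approximation (with continuity correction) for the p-value.
Step 5: p-value = 0.830664; compare to alpha = 0.1. fail to reject H0.

U_X = 10.5, p = 0.830664, fail to reject H0 at alpha = 0.1.


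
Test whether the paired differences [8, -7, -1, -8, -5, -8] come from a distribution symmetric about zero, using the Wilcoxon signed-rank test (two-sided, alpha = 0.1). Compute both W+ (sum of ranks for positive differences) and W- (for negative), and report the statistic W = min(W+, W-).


Step 1: Drop any zero differences (none here) and take |d_i|.
|d| = [8, 7, 1, 8, 5, 8]
Step 2: Midrank |d_i| (ties get averaged ranks).
ranks: |8|->5, |7|->3, |1|->1, |8|->5, |5|->2, |8|->5
Step 3: Attach original signs; sum ranks with positive sign and with negative sign.
W+ = 5 = 5
W- = 3 + 1 + 5 + 2 + 5 = 16
(Check: W+ + W- = 21 should equal n(n+1)/2 = 21.)
Step 4: Test statistic W = min(W+, W-) = 5.
Step 5: Ties in |d|, so use the tie-corrected normal approximation.
        E[W] = n(n+1)/4 = 6*7/4 = 10.5.
        Tie groups: |d|=8 (t=3); sum(t^3 - t) = 24.
        Var[W] = n(n+1)(2n+1)/24 - sum(t^3-t)/48 = 546/24 - 24/48 = 22.25.
        z = (W - E[W]) / sqrt(Var[W]) = (5 - 10.5) / 4.7170 = -1.1660.
        Two-sided p = 2*Phi(z) = 0.243615.
Step 6: alpha = 0.1. fail to reject H0.

W+ = 5, W- = 16, W = min = 5, p = 0.243615, fail to reject H0.


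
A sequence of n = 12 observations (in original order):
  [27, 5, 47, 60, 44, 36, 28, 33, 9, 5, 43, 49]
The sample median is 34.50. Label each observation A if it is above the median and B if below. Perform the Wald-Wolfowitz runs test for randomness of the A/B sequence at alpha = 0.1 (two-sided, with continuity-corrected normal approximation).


Step 1: Compute median = 34.50; label A = above, B = below.
Labels in order: BBAAAABBBBAA  (n_A = 6, n_B = 6)
Step 2: Count runs R = 4.
Step 3: Under H0 (random ordering), E[R] = 2*n_A*n_B/(n_A+n_B) + 1 = 2*6*6/12 + 1 = 7.0000.
        Var[R] = 2*n_A*n_B*(2*n_A*n_B - n_A - n_B) / ((n_A+n_B)^2 * (n_A+n_B-1)) = 4320/1584 = 2.7273.
        SD[R] = 1.6514.
Step 4: Continuity-corrected z = (R + 0.5 - E[R]) / SD[R] = (4 + 0.5 - 7.0000) / 1.6514 = -1.5138.
Step 5: Two-sided p-value via normal approximation = 2*(1 - Phi(|z|)) = 0.130070.
Step 6: alpha = 0.1. fail to reject H0.

R = 4, z = -1.5138, p = 0.130070, fail to reject H0.


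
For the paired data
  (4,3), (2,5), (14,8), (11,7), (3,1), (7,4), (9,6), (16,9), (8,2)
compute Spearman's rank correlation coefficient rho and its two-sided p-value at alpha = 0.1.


Step 1: Rank x and y separately (midranks; no ties here).
rank(x): 4->3, 2->1, 14->8, 11->7, 3->2, 7->4, 9->6, 16->9, 8->5
rank(y): 3->3, 5->5, 8->8, 7->7, 1->1, 4->4, 6->6, 9->9, 2->2
Step 2: d_i = R_x(i) - R_y(i); compute d_i^2.
  (3-3)^2=0, (1-5)^2=16, (8-8)^2=0, (7-7)^2=0, (2-1)^2=1, (4-4)^2=0, (6-6)^2=0, (9-9)^2=0, (5-2)^2=9
sum(d^2) = 26.
Step 3: rho = 1 - 6*26 / (9*(9^2 - 1)) = 1 - 156/720 = 0.783333.
Step 4: Under H0, t = rho * sqrt((n-2)/(1-rho^2)) = 3.3341 ~ t(7).
Step 5: Two-sided p-value from the t-distribution with 7 df = 0.012520.
Step 6: alpha = 0.1. reject H0.

rho = 0.7833, p = 0.012520, reject H0 at alpha = 0.1.


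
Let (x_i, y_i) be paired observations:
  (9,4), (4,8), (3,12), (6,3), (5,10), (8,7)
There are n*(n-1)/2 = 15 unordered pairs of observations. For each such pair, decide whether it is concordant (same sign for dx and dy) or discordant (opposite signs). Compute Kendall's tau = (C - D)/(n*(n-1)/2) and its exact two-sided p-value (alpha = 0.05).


Step 1: Enumerate the 15 unordered pairs (i,j) with i<j and classify each by sign(x_j-x_i) * sign(y_j-y_i).
  (1,2):dx=-5,dy=+4->D; (1,3):dx=-6,dy=+8->D; (1,4):dx=-3,dy=-1->C; (1,5):dx=-4,dy=+6->D
  (1,6):dx=-1,dy=+3->D; (2,3):dx=-1,dy=+4->D; (2,4):dx=+2,dy=-5->D; (2,5):dx=+1,dy=+2->C
  (2,6):dx=+4,dy=-1->D; (3,4):dx=+3,dy=-9->D; (3,5):dx=+2,dy=-2->D; (3,6):dx=+5,dy=-5->D
  (4,5):dx=-1,dy=+7->D; (4,6):dx=+2,dy=+4->C; (5,6):dx=+3,dy=-3->D
Step 2: C = 3, D = 12, total pairs = 15.
Step 3: tau = (C - D)/(n(n-1)/2) = (3 - 12)/15 = -0.600000.
Step 4: Exact two-sided p-value (enumerate n! = 720 permutations of y under H0): p = 0.136111.
Step 5: alpha = 0.05. fail to reject H0.

tau_b = -0.6000 (C=3, D=12), p = 0.136111, fail to reject H0.


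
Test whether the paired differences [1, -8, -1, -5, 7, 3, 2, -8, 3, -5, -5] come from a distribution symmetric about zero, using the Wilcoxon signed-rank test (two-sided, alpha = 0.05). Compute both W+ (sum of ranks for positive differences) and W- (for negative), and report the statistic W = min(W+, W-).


Step 1: Drop any zero differences (none here) and take |d_i|.
|d| = [1, 8, 1, 5, 7, 3, 2, 8, 3, 5, 5]
Step 2: Midrank |d_i| (ties get averaged ranks).
ranks: |1|->1.5, |8|->10.5, |1|->1.5, |5|->7, |7|->9, |3|->4.5, |2|->3, |8|->10.5, |3|->4.5, |5|->7, |5|->7
Step 3: Attach original signs; sum ranks with positive sign and with negative sign.
W+ = 1.5 + 9 + 4.5 + 3 + 4.5 = 22.5
W- = 10.5 + 1.5 + 7 + 10.5 + 7 + 7 = 43.5
(Check: W+ + W- = 66 should equal n(n+1)/2 = 66.)
Step 4: Test statistic W = min(W+, W-) = 22.5.
Step 5: Ties in |d|, so use the tie-corrected normal approximation.
        E[W] = n(n+1)/4 = 11*12/4 = 33.
        Tie groups: |d|=1 (t=2), |d|=3 (t=2), |d|=5 (t=3), |d|=8 (t=2); sum(t^3 - t) = 42.
        Var[W] = n(n+1)(2n+1)/24 - sum(t^3-t)/48 = 3036/24 - 42/48 = 125.625.
        z = (W - E[W]) / sqrt(Var[W]) = (22.5 - 33) / 11.2083 = -0.9368.
        Two-sided p = 2*Phi(z) = 0.348857.
Step 6: alpha = 0.05. fail to reject H0.

W+ = 22.5, W- = 43.5, W = min = 22.5, p = 0.348857, fail to reject H0.


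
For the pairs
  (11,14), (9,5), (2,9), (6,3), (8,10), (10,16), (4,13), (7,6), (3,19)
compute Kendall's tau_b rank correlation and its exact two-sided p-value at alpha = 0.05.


Step 1: Enumerate the 36 unordered pairs (i,j) with i<j and classify each by sign(x_j-x_i) * sign(y_j-y_i).
  (1,2):dx=-2,dy=-9->C; (1,3):dx=-9,dy=-5->C; (1,4):dx=-5,dy=-11->C; (1,5):dx=-3,dy=-4->C
  (1,6):dx=-1,dy=+2->D; (1,7):dx=-7,dy=-1->C; (1,8):dx=-4,dy=-8->C; (1,9):dx=-8,dy=+5->D
  (2,3):dx=-7,dy=+4->D; (2,4):dx=-3,dy=-2->C; (2,5):dx=-1,dy=+5->D; (2,6):dx=+1,dy=+11->C
  (2,7):dx=-5,dy=+8->D; (2,8):dx=-2,dy=+1->D; (2,9):dx=-6,dy=+14->D; (3,4):dx=+4,dy=-6->D
  (3,5):dx=+6,dy=+1->C; (3,6):dx=+8,dy=+7->C; (3,7):dx=+2,dy=+4->C; (3,8):dx=+5,dy=-3->D
  (3,9):dx=+1,dy=+10->C; (4,5):dx=+2,dy=+7->C; (4,6):dx=+4,dy=+13->C; (4,7):dx=-2,dy=+10->D
  (4,8):dx=+1,dy=+3->C; (4,9):dx=-3,dy=+16->D; (5,6):dx=+2,dy=+6->C; (5,7):dx=-4,dy=+3->D
  (5,8):dx=-1,dy=-4->C; (5,9):dx=-5,dy=+9->D; (6,7):dx=-6,dy=-3->C; (6,8):dx=-3,dy=-10->C
  (6,9):dx=-7,dy=+3->D; (7,8):dx=+3,dy=-7->D; (7,9):dx=-1,dy=+6->D; (8,9):dx=-4,dy=+13->D
Step 2: C = 19, D = 17, total pairs = 36.
Step 3: tau = (C - D)/(n(n-1)/2) = (19 - 17)/36 = 0.055556.
Step 4: Exact two-sided p-value (enumerate n! = 362880 permutations of y under H0): p = 0.919455.
Step 5: alpha = 0.05. fail to reject H0.

tau_b = 0.0556 (C=19, D=17), p = 0.919455, fail to reject H0.
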